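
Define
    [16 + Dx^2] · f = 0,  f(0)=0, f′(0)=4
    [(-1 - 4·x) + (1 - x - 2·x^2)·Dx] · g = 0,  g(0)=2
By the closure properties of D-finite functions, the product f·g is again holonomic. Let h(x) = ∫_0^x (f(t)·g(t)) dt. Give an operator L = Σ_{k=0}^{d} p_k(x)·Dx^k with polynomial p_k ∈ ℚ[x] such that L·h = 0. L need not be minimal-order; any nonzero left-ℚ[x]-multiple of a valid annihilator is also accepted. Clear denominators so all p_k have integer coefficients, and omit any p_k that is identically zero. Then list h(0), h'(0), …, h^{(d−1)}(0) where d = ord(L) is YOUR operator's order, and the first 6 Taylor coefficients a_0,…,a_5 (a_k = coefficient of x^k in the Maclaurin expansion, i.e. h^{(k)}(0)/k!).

L = (-12 + 16·x + 32·x^2)·Dx + (2 + 8·x)·Dx^2 + (-1 + x + 2·x^2)·Dx^3  (order 3).
h: a_k = 0, 0, 4, 8/3, 2/3, 56/15, …
ICs: h(0) = 0, h′(0) = 0, h′′(0) = 8.

f: a_k = 0, 4, 0, -32/3, 0, 128/15, …
g: a_k = 2, 2, 6, 10, 22, 42, …
f·g: L₀ = L_f ⊗_s L_g, ord ≤ 2·1.
Integrate: L := L₀·Dx.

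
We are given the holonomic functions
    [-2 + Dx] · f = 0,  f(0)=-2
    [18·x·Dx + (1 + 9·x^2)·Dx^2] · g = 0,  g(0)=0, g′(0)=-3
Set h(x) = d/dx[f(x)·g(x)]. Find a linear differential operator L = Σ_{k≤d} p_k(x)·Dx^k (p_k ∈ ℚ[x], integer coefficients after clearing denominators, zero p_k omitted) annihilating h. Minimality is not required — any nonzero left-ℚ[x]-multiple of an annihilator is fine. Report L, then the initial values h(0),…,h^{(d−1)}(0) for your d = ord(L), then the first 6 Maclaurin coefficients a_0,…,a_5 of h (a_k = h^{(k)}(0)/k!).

L = (-14 - 72·x + 558·x^2 - 648·x^3 + 324·x^4) + (5 + 54·x - 315·x^2 + 486·x^3 - 324·x^4)·Dx + (1 - 9·x + 18·x^2 - 81·x^3 + 81·x^4)·Dx^2  (order 2).
h: a_k = 6, 24, -18, -112, 326, 1032, …
ICs: h(0) = 6, h′(0) = 24.

f: a_k = -2, -4, -4, -8/3, -4/3, -8/15, …
g: a_k = 0, -3, 0, 9, 0, -243/5, …
Sym-product of L_f,L_g gives L₀ (≤ ord 2).
h₀' ⇒ L via d/dx closure of L₀.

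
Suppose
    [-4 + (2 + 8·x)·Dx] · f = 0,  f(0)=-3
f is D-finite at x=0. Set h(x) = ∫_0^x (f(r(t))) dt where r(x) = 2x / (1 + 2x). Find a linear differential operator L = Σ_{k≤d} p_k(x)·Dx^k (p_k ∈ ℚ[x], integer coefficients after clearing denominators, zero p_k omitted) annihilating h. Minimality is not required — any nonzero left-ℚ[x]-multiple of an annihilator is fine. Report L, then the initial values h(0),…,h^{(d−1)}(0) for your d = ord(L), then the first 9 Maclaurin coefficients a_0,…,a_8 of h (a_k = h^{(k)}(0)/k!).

L = -4·Dx + (1 + 12·x + 20·x^2)·Dx^2  (order 2).
h: a_k = 0, -3, -6, 16, -60, 288, -1632, 72192/7, -70176, …
ICs: h(0) = 0, h′(0) = -3.

f: a_k = -3, -6, 6, -12, 30, -84, 252, -792, 2574, …
h₀=f(r): pull back L_f along r ⇒ L₀.
Integrate: L := L₀·Dx.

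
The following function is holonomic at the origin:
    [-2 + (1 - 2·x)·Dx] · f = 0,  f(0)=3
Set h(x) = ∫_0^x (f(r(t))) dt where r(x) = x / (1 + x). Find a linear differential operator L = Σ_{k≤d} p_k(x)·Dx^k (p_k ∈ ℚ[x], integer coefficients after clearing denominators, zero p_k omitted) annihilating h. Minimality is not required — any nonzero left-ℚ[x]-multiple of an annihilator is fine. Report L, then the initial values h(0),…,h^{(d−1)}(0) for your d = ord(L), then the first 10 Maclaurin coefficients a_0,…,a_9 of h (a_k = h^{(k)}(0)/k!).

L = 2·Dx + (-1 + x^2)·Dx^2  (order 2).
h: a_k = 0, 3, 3, 2, 3/2, 6/5, 1, 6/7, 3/4, 2/3, …
ICs: h(0) = 0, h′(0) = 3.

f: a_k = 3, 6, 12, 24, 48, 96, 192, 384, 768, 1536, …
Change of var in L_f (x↦r) gives L₀.
∫: right-multiply L₀ by Dx.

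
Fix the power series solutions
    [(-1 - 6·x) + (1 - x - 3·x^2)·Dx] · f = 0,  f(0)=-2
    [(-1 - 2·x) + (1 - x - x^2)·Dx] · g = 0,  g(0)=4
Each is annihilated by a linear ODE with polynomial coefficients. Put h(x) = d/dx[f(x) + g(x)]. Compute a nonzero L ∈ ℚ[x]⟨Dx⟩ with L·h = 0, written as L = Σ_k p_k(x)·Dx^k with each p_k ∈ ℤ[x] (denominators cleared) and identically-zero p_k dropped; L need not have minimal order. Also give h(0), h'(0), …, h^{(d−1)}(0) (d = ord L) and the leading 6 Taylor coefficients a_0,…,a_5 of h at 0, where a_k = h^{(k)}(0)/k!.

L = (-6 - 168·x - 180·x^2 - 600·x^3 - 930·x^4 - 792·x^5 + 324·x^6) + (6 + 42·x + 48·x^2 + 72·x^3 - 138·x^4 - 894·x^5 - 360·x^6 + 216·x^7)·Dx + (-1 + 2·x - 9·x^2 + 82·x^4 - 6·x^5 - 143·x^6 - 24·x^7 + 27·x^8)·Dx^2  (order 2).
h: a_k = 2, 0, -6, -72, -240, -852, …
ICs: h(0) = 2, h′(0) = 0.

f: a_k = -2, -2, -8, -14, -38, -80, …
g: a_k = 4, 4, 8, 12, 20, 32, …
L₀ := lclm(L_f,L_g); ord L₀ ≤ 1+1.
h₀' ⇒ L via d/dx closure of L₀.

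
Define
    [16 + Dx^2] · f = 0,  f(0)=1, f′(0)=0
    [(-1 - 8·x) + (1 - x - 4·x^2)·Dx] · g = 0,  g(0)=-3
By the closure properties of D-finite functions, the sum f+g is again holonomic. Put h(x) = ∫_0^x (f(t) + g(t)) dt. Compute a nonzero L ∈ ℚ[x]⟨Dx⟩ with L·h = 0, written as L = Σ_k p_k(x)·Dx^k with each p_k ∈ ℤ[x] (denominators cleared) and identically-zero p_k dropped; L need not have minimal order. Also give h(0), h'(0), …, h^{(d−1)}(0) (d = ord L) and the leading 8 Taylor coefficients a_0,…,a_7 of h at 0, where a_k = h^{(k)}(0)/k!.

L = (-560 - 4608·x - 1664·x^2 - 6144·x^3 - 10240·x^4 - 16384·x^5)·Dx + (208 - 272·x - 896·x^2 + 1408·x^3 + 1536·x^4 - 6144·x^5 - 8192·x^6)·Dx^2 + (-35 - 288·x - 104·x^2 - 384·x^3 - 640·x^4 - 1024·x^5)·Dx^3 + (13 - 17·x - 56·x^2 + 88·x^3 + 96·x^4 - 384·x^5 - 512·x^6)·Dx^4  (order 4).
h: a_k = 0, -2, -3/2, -23/3, -27/4, -229/15, -65/2, -24691/315, …
ICs: h(0) = 0, h′(0) = -2, h′′(0) = -3, h′′′(0) = -46.

f: a_k = 1, 0, -8, 0, 32/3, 0, -256/45, 0, …
g: a_k = -3, -3, -15, -27, -87, -195, -543, -1323, …
L₀ := lclm(L_f,L_g); ord L₀ ≤ 2+1.
h=∫h₀ ⇒ L = L₀·Dx.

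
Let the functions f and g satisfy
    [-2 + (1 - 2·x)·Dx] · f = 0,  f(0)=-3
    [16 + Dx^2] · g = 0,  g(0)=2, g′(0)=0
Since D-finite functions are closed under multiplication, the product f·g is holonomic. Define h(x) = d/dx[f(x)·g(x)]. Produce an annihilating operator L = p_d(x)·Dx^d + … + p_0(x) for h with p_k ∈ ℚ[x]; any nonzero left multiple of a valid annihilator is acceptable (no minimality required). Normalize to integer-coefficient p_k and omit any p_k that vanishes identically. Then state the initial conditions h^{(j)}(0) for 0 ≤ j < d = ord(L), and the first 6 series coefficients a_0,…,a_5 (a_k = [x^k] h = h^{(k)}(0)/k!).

L = (8 - 64·x + 64·x^2) + (-4 + 8·x)·Dx + (1 - 4·x + 4·x^2)·Dx^2  (order 2).
h: a_k = -12, 48, 144, 128, 320, 4864/5, …
ICs: h(0) = -12, h′(0) = 48.

f: a_k = -3, -6, -12, -24, -48, -96, …
g: a_k = 2, 0, -16, 0, 64/3, 0, …
Product ⇒ symmetric product L₀, ord ≤ 2.
h=h₀': d/dx-closure on L₀ ⇒ L.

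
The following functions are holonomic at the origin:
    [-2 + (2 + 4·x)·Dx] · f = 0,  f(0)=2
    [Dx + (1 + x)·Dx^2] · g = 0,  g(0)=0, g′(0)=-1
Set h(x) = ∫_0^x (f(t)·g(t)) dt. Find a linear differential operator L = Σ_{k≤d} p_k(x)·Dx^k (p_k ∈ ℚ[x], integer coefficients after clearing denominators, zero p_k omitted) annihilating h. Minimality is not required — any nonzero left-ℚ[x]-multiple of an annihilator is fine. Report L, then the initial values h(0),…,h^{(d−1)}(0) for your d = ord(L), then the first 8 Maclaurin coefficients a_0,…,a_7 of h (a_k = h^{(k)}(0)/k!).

L = (2 + x)·Dx + (-1 - 2·x)·Dx^2 + (1 + 5·x + 8·x^2 + 4·x^3)·Dx^3  (order 3).
h: a_k = 0, 0, -1, -1/3, 1/3, -1/3, 131/360, -121/280, …
ICs: h(0) = 0, h′(0) = 0, h′′(0) = -2.

f: a_k = 2, 2, -1, 1, -5/4, 7/4, -21/8, 33/8, …
g: a_k = 0, -1, 1/2, -1/3, 1/4, -1/5, 1/6, -1/7, …
L₀ := L_f ⊗_s L_g (sym. prod.), ord ≤ 2.
h=∫h₀ ⇒ L = L₀·Dx.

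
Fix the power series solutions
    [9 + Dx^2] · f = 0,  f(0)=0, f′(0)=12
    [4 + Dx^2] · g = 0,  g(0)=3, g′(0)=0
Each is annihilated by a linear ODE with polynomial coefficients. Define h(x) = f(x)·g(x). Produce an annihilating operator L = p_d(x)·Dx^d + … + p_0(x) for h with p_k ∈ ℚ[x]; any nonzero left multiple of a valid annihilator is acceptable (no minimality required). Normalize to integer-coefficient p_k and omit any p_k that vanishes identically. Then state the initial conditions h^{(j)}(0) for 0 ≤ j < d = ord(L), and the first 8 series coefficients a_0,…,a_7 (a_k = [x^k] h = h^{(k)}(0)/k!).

L = 25 + 26·Dx^2 + Dx^4  (order 4).
h: a_k = 0, 36, 0, -126, 0, 1563/10, 0, -13021/140, …
ICs: h(0) = 0, h′(0) = 36, h′′(0) = 0, h′′′(0) = -756.

f: a_k = 0, 12, 0, -18, 0, 81/10, 0, -243/140, …
g: a_k = 3, 0, -6, 0, 2, 0, -4/15, 0, …
h₀=f·g: eliminate ⇒ L₀, order ≤ 2·2.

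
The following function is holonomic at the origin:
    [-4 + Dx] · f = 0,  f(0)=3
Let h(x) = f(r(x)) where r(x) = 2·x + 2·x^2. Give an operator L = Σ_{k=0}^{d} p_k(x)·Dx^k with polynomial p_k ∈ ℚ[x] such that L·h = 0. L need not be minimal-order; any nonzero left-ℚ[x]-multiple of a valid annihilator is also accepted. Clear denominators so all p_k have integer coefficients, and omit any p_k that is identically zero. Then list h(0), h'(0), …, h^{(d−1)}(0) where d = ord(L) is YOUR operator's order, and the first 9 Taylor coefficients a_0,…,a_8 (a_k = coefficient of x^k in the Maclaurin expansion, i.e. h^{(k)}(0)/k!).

f: a_k = 3, 12, 24, 32, 32, 128/5, 256/15, 1024/105, 512/105, …
L₀ from L_f via x↦r, Dx↦r'^{-1}Dx.
L = (-8 - 16·x) + Dx  (order 1).
h: a_k = 3, 24, 120, 448, 1376, 18176/5, 127744/15, 378880/21, 3682816/105, …
ICs: h(0) = 3.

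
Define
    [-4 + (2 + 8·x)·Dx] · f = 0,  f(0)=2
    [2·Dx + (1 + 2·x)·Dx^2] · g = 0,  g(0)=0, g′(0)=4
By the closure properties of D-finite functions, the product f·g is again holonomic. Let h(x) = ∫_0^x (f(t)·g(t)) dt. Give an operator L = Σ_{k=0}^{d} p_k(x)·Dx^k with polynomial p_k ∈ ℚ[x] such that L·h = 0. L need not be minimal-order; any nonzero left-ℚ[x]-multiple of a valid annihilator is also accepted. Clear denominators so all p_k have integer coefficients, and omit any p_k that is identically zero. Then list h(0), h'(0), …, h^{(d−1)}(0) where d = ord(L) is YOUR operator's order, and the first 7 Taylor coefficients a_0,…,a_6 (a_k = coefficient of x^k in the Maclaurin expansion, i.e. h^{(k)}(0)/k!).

L = (8 + 8·x)·Dx + (-2 - 8·x)·Dx^2 + (1 + 10·x + 32·x^2 + 32·x^3)·Dx^3  (order 3).
h: a_k = 0, 0, 4, 8/3, -16/3, 32/3, -1048/45, …
ICs: h(0) = 0, h′(0) = 0, h′′(0) = 8.

f: a_k = 2, 4, -4, 8, -20, 56, -168, …
g: a_k = 0, 4, -4, 16/3, -8, 64/5, -64/3, …
Product ⇒ symmetric product L₀, ord ≤ 2.
h=∫₀ˣh₀: take L = L₀·Dx.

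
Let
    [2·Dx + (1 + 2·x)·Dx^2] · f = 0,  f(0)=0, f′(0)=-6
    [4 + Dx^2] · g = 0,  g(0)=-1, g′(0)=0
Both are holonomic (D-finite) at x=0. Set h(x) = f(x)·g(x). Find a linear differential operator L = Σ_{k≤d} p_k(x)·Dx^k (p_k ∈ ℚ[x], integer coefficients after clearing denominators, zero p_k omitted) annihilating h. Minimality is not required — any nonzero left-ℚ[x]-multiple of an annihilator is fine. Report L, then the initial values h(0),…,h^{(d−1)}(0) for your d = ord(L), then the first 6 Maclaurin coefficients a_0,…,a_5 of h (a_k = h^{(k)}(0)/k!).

f: a_k = 0, -6, 6, -8, 12, -96/5, …
g: a_k = -1, 0, 2, 0, -2/3, 0, …
Sym-product of L_f,L_g gives L₀ (≤ ord 4).
L = (-48 + 192·x + 1216·x^2 + 2048·x^3 + 1024·x^4) + (32 + 320·x + 768·x^2 + 512·x^3)·Dx + (160·x + 672·x^2 + 1024·x^3 + 512·x^4)·Dx^2 + (8 + 80·x + 192·x^2 + 128·x^3)·Dx^3 + (3 + 28·x + 92·x^2 + 128·x^3 + 64·x^4)·Dx^4  (order 4).
h: a_k = 0, 6, -6, -4, 0, 36/5, …
ICs: h(0) = 0, h′(0) = 6, h′′(0) = -12, h′′′(0) = -24.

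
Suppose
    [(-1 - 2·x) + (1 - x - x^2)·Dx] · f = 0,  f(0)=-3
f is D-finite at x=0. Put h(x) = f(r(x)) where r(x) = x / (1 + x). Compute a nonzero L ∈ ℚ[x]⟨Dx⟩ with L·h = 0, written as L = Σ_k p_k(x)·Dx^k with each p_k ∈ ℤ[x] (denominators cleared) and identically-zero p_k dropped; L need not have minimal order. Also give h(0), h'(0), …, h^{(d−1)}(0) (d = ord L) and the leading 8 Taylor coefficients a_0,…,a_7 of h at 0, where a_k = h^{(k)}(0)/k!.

L = (1 + 3·x) + (-1 - 2·x + x^3)·Dx  (order 1).
h: a_k = -3, -3, -3, 0, -3, 3, -6, 9, …
ICs: h(0) = -3.

f: a_k = -3, -3, -6, -9, -15, -24, -39, -63, …
Substitute x→r, Dx→(1/r')Dx; clear ⇒ L₀.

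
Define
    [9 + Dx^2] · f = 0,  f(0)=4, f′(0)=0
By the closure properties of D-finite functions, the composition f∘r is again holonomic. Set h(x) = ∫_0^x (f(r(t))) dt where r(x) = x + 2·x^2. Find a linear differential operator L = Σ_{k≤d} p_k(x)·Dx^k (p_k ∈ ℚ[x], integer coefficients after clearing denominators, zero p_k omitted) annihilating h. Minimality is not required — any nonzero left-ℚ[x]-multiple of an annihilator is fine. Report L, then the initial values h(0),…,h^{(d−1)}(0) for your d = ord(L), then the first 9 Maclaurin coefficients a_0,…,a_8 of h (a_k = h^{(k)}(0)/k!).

L = (9 + 108·x + 432·x^2 + 576·x^3)·Dx - 4·Dx^2 + (1 + 4·x)·Dx^3  (order 3).
h: a_k = 0, 4, 0, -6, -18, -117/10, 18, 6399/140, 1917/40, …
ICs: h(0) = 0, h′(0) = 4, h′′(0) = 0.

f: a_k = 4, 0, -18, 0, 27/2, 0, -81/20, 0, 729/1120, …
f∘r: x↦r, Dx↦Dx/r' in L_f ⇒ L₀.
h=∫h₀ ⇒ L = L₀·Dx.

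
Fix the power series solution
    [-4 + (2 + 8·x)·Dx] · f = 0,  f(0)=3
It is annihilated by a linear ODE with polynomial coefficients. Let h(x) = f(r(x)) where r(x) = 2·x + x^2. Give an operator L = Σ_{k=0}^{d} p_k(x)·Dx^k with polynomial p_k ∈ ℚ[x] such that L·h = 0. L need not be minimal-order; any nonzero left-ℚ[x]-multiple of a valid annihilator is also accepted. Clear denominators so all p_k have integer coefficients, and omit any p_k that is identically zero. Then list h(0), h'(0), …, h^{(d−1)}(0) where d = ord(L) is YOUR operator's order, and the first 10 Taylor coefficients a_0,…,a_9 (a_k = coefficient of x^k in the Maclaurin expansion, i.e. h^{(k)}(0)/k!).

L = (-4 - 4·x) + (1 + 8·x + 4·x^2)·Dx  (order 1).
h: a_k = 3, 12, -18, 72, -342, 1800, -10116, 59472, -361278, 2249928, …
ICs: h(0) = 3.

f: a_k = 3, 6, -6, 12, -30, 84, -252, 792, -2574, 8580, …
Substitute x→r, Dx→(1/r')Dx; clear ⇒ L₀.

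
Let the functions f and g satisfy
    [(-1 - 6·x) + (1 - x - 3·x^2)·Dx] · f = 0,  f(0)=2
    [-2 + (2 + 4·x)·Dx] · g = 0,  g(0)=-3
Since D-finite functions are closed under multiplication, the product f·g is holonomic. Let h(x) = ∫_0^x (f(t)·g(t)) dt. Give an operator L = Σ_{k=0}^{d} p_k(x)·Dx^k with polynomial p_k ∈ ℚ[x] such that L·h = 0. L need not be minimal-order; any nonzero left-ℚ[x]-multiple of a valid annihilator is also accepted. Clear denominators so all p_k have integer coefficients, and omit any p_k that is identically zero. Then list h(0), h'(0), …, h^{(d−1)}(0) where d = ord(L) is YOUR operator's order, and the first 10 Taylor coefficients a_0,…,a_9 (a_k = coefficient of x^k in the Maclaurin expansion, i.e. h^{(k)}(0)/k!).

f: a_k = 2, 2, 8, 14, 38, 80, 194, 434, 1016, 2318, …
g: a_k = -3, -3, 3/2, -3/2, 15/8, -21/8, 63/16, -99/16, 1287/128, -2145/128, …
h₀=f·g: eliminate ⇒ L₀, order ≤ 1·1.
∫: right-multiply L₀ by Dx.
L = (2 + 7·x + 9·x^2)·Dx + (-1 - x + 5·x^2 + 6·x^3)·Dx^2  (order 2).
h: a_k = 0, -6, -6, -9, -33/2, -573/20, -231/4, -6147/56, -7281/32, -29193/64, …
ICs: h(0) = 0, h′(0) = -6.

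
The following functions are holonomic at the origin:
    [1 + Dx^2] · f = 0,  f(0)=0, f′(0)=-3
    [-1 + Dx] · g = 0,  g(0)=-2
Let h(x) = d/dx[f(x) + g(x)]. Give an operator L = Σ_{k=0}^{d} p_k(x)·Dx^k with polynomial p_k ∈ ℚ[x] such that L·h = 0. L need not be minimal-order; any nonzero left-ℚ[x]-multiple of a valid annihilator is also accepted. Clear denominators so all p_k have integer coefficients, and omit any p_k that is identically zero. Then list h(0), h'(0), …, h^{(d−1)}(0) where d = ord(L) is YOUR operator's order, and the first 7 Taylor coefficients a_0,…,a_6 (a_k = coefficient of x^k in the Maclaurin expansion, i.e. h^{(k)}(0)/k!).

f: a_k = 0, -3, 0, 1/2, 0, -1/40, 0, …
g: a_k = -2, -2, -1, -1/3, -1/12, -1/60, -1/360, …
Weyl lclm of L_f,L_g ⇒ L₀ (ord ≤ 3).
Differentiate: ansatz ord ≤ ord L₀ ⇒ L.
L = 1 - Dx + Dx^2 - Dx^3  (order 3).
h: a_k = -5, -2, 1/2, -1/3, -5/24, -1/60, 1/720, …
ICs: h(0) = -5, h′(0) = -2, h′′(0) = 1.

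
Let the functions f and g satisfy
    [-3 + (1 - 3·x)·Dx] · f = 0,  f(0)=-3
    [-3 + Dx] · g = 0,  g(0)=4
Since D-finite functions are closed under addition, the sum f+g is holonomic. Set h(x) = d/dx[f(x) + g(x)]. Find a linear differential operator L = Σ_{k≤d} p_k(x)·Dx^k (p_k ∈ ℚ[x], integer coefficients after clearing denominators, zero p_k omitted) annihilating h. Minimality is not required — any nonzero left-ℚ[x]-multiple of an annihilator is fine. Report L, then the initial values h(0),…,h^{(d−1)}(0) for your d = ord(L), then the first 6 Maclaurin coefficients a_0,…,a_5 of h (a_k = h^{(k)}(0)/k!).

f: a_k = -3, -9, -27, -81, -243, -729, …
g: a_k = 4, 12, 18, 18, 27/2, 81/10, …
f+g: L₀ = lclm(L_f,L_g), ord ≤ 1+1.
h₀' ⇒ L via d/dx closure of L₀.
L = (36 + 54·x) + (-15 - 18·x + 27·x^2)·Dx + (1 - 9·x^2)·Dx^2  (order 2).
h: a_k = 3, -18, -189, -918, -7209/2, -130977/10, …
ICs: h(0) = 3, h′(0) = -18.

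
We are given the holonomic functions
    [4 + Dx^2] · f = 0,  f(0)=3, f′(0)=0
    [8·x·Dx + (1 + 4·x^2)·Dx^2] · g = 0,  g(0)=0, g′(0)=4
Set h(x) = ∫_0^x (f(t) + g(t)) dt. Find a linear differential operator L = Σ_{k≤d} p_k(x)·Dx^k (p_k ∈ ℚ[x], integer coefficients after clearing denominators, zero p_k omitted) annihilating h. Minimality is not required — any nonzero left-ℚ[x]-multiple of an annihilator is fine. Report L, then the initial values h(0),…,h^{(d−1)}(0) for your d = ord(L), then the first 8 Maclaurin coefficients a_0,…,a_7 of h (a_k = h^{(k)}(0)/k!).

L = (-352·x + 1792·x^3 + 512·x^5)·Dx^2 + (-4 + 112·x^2 + 576·x^4 + 256·x^6)·Dx^3 + (-88·x + 448·x^3 + 128·x^5)·Dx^4 + (-1 + 28·x^2 + 144·x^4 + 64·x^6)·Dx^5  (order 5).
h: a_k = 0, 3, 2, -2, -4/3, 2/5, 32/15, -4/105, …
ICs: h(0) = 0, h′(0) = 3, h′′(0) = 4, h′′′(0) = -12, h′′′′(0) = -32.

f: a_k = 3, 0, -6, 0, 2, 0, -4/15, 0, …
g: a_k = 0, 4, 0, -16/3, 0, 64/5, 0, -256/7, …
Sum ⇒ L₀ = lclm(L_f,L_g) in ℚ(x)⟨Dx⟩.
∫: right-multiply L₀ by Dx.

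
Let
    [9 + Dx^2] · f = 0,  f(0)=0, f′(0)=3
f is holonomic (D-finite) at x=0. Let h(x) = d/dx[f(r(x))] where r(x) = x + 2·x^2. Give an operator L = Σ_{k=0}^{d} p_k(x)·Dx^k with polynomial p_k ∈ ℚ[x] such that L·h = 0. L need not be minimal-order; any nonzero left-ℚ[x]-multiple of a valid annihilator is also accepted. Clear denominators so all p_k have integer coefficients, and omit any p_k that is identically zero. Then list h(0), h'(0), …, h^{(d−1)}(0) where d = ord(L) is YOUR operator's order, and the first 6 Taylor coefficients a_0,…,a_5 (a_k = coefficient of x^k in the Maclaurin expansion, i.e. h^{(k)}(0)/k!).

f: a_k = 0, 3, 0, -9/2, 0, 81/40, …
f∘r: x↦r, Dx↦Dx/r' in L_f ⇒ L₀.
Differentiate: ansatz ord ≤ ord L₀ ⇒ L.
L = (57 + 144·x + 864·x^2 + 2304·x^3 + 2304·x^4) + (-12 - 48·x)·Dx + (1 + 8·x + 16·x^2)·Dx^2  (order 2).
h: a_k = 3, 12, -27/2, -108, -2079/8, -189/2, …
ICs: h(0) = 3, h′(0) = 12.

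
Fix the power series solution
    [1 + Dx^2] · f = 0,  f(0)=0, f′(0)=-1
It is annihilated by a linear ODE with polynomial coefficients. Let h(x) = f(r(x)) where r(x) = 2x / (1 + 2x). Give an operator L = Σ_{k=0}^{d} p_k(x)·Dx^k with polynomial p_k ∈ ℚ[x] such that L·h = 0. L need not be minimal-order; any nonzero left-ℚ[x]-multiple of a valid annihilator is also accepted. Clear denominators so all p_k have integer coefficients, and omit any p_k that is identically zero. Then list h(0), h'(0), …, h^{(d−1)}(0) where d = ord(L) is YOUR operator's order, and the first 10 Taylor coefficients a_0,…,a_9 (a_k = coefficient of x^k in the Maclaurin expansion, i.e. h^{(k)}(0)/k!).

f: a_k = 0, -1, 0, 1/6, 0, -1/120, 0, 1/5040, 0, -1/362880, …
f∘r: x↦r, Dx↦Dx/r' in L_f ⇒ L₀.
L = 4 + (4 + 24·x + 48·x^2 + 32·x^3)·Dx + (1 + 8·x + 24·x^2 + 32·x^3 + 16·x^4)·Dx^2  (order 2).
h: a_k = 0, -2, 4, -20/3, 8, -4/15, -40, 55448/315, -25456/45, 896716/567, …
ICs: h(0) = 0, h′(0) = -2.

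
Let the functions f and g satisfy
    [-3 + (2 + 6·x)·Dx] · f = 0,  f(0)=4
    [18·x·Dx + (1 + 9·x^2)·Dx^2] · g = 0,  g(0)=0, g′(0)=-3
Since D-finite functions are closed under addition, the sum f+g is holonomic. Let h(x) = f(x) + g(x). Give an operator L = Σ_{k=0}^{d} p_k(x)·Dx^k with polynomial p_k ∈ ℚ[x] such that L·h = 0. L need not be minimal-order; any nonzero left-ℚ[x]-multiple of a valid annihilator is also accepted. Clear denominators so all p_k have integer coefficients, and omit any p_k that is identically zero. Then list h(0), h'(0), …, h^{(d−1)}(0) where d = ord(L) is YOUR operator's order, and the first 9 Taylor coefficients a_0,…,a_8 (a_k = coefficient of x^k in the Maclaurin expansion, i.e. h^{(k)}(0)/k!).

f: a_k = 4, 6, -9/2, 27/4, -405/32, 1701/64, -15309/256, 72171/512, -2814669/8192, …
g: a_k = 0, -3, 0, 9, 0, -243/5, 0, 2187/7, 0, …
f+g: L₀ = lclm(L_f,L_g), ord ≤ 1+2.
L = (-36 - 270·x + 972·x^2 + 1458·x^3)·Dx + (-33 - 144·x + 270·x^2 + 3888·x^3 + 5103·x^4)·Dx^2 + (-2 + 18·x + 108·x^2 + 324·x^3 + 1134·x^4 + 1458·x^5)·Dx^3  (order 3).
h: a_k = 4, 3, -9/2, 63/4, -405/32, -7047/320, -15309/256, 1624941/3584, -2814669/8192, …
ICs: h(0) = 4, h′(0) = 3, h′′(0) = -9.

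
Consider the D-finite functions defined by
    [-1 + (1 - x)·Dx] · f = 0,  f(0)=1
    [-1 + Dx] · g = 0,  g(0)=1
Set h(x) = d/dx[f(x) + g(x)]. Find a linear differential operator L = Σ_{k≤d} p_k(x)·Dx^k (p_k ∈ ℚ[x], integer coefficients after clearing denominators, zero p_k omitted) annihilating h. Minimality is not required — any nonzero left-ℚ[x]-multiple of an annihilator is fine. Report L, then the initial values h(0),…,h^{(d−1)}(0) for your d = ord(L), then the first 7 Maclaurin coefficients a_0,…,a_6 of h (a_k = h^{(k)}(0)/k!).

L = (4 + 2·x) + (-5 - 2·x + x^2)·Dx + (1 - x^2)·Dx^2  (order 2).
h: a_k = 2, 3, 7/2, 25/6, 121/24, 721/120, 5041/720, …
ICs: h(0) = 2, h′(0) = 3.

f: a_k = 1, 1, 1, 1, 1, 1, 1, …
g: a_k = 1, 1, 1/2, 1/6, 1/24, 1/120, 1/720, …
Weyl lclm of L_f,L_g ⇒ L₀ (ord ≤ 2).
Differentiate: ansatz ord ≤ ord L₀ ⇒ L.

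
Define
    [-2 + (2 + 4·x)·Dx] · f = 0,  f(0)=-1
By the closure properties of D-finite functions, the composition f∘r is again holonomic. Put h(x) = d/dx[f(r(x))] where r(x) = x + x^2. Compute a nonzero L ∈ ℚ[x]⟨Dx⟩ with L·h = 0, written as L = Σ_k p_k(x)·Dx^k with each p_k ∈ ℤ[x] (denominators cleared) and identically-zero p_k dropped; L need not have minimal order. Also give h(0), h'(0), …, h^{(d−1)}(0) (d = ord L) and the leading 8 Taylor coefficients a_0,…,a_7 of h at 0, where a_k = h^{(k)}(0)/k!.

L = 1 + (-1 - 4·x - 6·x^2 - 4·x^3)·Dx  (order 1).
h: a_k = -1, -1, 3/2, -3/2, 5/8, 9/8, -49/16, 61/16, …
ICs: h(0) = -1.

f: a_k = -1, -1, 1/2, -1/2, 5/8, -7/8, 21/16, -33/16, …
L₀ from L_f via x↦r, Dx↦r'^{-1}Dx.
Derive L from L₀ (diff closure).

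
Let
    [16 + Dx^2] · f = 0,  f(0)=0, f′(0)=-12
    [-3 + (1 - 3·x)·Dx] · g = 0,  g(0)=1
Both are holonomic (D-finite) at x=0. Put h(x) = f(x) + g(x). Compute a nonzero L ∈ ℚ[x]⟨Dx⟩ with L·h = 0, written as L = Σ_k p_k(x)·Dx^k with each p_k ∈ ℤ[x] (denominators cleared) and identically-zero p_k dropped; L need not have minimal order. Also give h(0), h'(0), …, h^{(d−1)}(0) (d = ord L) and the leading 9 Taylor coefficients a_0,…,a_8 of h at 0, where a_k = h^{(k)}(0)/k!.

f: a_k = 0, -12, 0, 32, 0, -128/5, 0, 1024/105, 0, …
g: a_k = 1, 3, 9, 27, 81, 243, 729, 2187, 6561, …
L₀ := lclm(L_f,L_g); ord L₀ ≤ 2+1.
L = (-1680 + 2304·x - 3456·x^2) + (272 - 1584·x + 3456·x^2 - 3456·x^3)·Dx + (-105 + 144·x - 216·x^2)·Dx^2 + (17 - 99·x + 216·x^2 - 216·x^3)·Dx^3  (order 3).
h: a_k = 1, -9, 9, 59, 81, 1087/5, 729, 230659/105, 6561, …
ICs: h(0) = 1, h′(0) = -9, h′′(0) = 18.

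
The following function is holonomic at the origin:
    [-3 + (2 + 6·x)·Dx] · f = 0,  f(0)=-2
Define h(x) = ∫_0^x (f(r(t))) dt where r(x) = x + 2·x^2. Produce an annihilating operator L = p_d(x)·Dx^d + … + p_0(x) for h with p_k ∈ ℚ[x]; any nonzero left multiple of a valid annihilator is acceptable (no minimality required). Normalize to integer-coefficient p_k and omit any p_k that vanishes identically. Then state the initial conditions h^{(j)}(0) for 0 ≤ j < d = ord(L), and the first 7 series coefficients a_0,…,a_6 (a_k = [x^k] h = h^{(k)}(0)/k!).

L = (-3 - 12·x)·Dx + (2 + 6·x + 12·x^2)·Dx^2  (order 2).
h: a_k = 0, -2, -3/2, -5/4, 45/32, -63/64, -135/256, …
ICs: h(0) = 0, h′(0) = -2.

f: a_k = -2, -3, 9/4, -27/8, 405/64, -1701/128, 15309/512, …
f∘r: x↦r, Dx↦Dx/r' in L_f ⇒ L₀.
h=∫h₀ ⇒ L = L₀·Dx.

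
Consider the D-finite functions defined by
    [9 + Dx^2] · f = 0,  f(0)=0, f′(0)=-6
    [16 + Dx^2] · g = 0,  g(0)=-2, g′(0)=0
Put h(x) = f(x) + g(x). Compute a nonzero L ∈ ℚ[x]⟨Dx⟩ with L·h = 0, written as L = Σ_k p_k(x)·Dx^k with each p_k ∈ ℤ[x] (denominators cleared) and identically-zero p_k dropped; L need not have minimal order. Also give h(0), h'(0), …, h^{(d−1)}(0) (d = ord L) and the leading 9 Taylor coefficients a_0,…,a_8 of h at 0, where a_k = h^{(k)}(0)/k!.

f: a_k = 0, -6, 0, 9, 0, -81/20, 0, 243/280, 0, …
g: a_k = -2, 0, 16, 0, -64/3, 0, 512/45, 0, -1024/315, …
Sum ⇒ L₀ = lclm(L_f,L_g) in ℚ(x)⟨Dx⟩.
L = 144 + 25·Dx^2 + Dx^4  (order 4).
h: a_k = -2, -6, 16, 9, -64/3, -81/20, 512/45, 243/280, -1024/315, …
ICs: h(0) = -2, h′(0) = -6, h′′(0) = 32, h′′′(0) = 54.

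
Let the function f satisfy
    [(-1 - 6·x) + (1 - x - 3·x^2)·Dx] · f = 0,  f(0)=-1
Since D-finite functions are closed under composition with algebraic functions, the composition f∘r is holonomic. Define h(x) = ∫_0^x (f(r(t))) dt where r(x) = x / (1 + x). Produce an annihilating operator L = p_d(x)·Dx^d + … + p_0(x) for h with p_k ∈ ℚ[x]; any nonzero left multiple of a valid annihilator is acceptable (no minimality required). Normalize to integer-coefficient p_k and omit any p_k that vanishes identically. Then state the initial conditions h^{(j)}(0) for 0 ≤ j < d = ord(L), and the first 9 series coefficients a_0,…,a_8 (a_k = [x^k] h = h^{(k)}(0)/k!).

f: a_k = -1, -1, -4, -7, -19, -40, -97, -217, -508, …
Substitute x→r, Dx→(1/r')Dx; clear ⇒ L₀.
h=∫₀ˣh₀: take L = L₀·Dx.
L = (1 + 7·x)·Dx + (-1 - 2·x + 2·x^2 + 3·x^3)·Dx^2  (order 2).
h: a_k = 0, -1, -1/2, -1, 0, -9/5, 3/2, -36/7, 63/8, …
ICs: h(0) = 0, h′(0) = -1.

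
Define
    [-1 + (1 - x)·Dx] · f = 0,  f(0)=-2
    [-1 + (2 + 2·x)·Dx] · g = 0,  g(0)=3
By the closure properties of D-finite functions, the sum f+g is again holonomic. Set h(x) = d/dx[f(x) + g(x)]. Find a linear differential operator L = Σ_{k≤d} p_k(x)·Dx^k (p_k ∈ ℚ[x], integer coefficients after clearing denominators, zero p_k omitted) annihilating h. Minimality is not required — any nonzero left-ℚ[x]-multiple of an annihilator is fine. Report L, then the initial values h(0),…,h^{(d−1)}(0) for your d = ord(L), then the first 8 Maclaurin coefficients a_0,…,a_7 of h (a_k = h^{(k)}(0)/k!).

L = (-18 - 6·x) + (-21 - 54·x - 21·x^2)·Dx + (10 + 6·x - 10·x^2 - 6·x^3)·Dx^2  (order 2).
h: a_k = -1/2, -19/4, -87/16, -271/32, -2455/256, -6333/512, -27979/2048, -66823/4096, …
ICs: h(0) = -1/2, h′(0) = -19/4.

f: a_k = -2, -2, -2, -2, -2, -2, -2, -2, …
g: a_k = 3, 3/2, -3/8, 3/16, -15/128, 21/256, -63/1024, 99/2048, …
Sum ⇒ L₀ = lclm(L_f,L_g) in ℚ(x)⟨Dx⟩.
h₀' ⇒ L via d/dx closure of L₀.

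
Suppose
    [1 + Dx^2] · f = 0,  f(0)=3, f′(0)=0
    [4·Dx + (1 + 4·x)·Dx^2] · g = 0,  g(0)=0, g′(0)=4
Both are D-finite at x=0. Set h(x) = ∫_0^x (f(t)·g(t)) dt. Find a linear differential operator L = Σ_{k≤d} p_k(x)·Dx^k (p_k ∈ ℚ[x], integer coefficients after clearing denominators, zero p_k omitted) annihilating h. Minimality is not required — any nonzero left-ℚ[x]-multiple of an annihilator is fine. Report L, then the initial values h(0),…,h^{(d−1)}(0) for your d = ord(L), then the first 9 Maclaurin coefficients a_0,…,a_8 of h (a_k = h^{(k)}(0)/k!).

f: a_k = 3, 0, -3/2, 0, 1/8, 0, -1/240, 0, 1/13440, …
g: a_k = 0, 4, -8, 64/3, -64, 1024/5, -2048/3, 16384/7, -8192, …
L₀ := L_f ⊗_s L_g (sym. prod.), ord ≤ 4.
∫: right-multiply L₀ by Dx.
L = (-147 - 144·x - 224·x^2 + 256·x^3 + 256·x^4)·Dx + (-56 - 160·x + 384·x^2 + 512·x^3)·Dx^2 + (-150 - 160·x - 192·x^2 + 512·x^3 + 512·x^4)·Dx^3 + (-56 - 160·x + 384·x^2 + 512·x^3)·Dx^4 + (-3 - 16·x + 32·x^2 + 256·x^3 + 256·x^4)·Dx^5  (order 5).
h: a_k = 0, 0, 6, -8, 29/2, -36, 1943/20, -279, 940403/1120, …
ICs: h(0) = 0, h′(0) = 0, h′′(0) = 12, h′′′(0) = -48, h′′′′(0) = 348.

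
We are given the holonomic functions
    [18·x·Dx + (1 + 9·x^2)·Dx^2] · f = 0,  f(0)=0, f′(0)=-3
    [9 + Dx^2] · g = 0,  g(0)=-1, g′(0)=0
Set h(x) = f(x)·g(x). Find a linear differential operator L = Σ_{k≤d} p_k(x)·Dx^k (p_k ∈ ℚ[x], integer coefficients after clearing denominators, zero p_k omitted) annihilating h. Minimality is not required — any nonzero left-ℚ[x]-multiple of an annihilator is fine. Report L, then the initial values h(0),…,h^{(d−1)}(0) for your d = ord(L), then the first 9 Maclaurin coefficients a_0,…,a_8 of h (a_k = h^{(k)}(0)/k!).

f: a_k = 0, -3, 0, 9, 0, -243/5, 0, 2187/7, 0, …
g: a_k = -1, 0, 9/2, 0, -27/8, 0, 81/80, 0, -729/4480, …
L₀ := L_f ⊗_s L_g (sym. prod.), ord ≤ 4.
L = (810 + 18954·x^2 + 72171·x^4 + 236196·x^6 + 531441·x^8) + (972·x + 14580·x^3 + 78732·x^5 + 236196·x^7)·Dx + (108 + 2592·x^2 + 13122·x^4 + 52488·x^6 + 118098·x^8)·Dx^2 + (108·x + 1620·x^3 + 8748·x^5 + 26244·x^7)·Dx^3 + (2 + 54·x^2 + 567·x^4 + 2916·x^6 + 6561·x^8)·Dx^4  (order 4).
h: a_k = 0, 3, 0, -45/2, 0, 3969/40, 0, -316143/560, 0, …
ICs: h(0) = 0, h′(0) = 3, h′′(0) = 0, h′′′(0) = -135.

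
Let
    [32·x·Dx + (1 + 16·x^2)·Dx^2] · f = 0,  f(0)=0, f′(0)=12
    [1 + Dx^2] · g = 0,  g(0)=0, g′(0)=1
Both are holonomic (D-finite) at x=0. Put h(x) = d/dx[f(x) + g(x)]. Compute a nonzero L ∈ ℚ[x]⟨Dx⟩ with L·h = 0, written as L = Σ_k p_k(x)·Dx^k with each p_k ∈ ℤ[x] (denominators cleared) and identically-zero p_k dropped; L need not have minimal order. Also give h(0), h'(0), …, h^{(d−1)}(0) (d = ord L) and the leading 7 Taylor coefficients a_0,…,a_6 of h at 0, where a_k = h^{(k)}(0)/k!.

f: a_k = 0, 12, 0, -64, 0, 3072/5, 0, …
g: a_k = 0, 1, 0, -1/6, 0, 1/120, 0, …
f+g: L₀ = lclm(L_f,L_g), ord ≤ 2+2.
h=h₀': d/dx-closure on L₀ ⇒ L.
L = (-6112·x + 99328·x^3 + 8192·x^5) + (-31 + 1072·x^2 + 25344·x^4 + 4096·x^6)·Dx + (-6112·x + 99328·x^3 + 8192·x^5)·Dx^2 + (-31 + 1072·x^2 + 25344·x^4 + 4096·x^6)·Dx^3  (order 3).
h: a_k = 13, 0, -385/2, 0, 73729/24, 0, -35389441/720, …
ICs: h(0) = 13, h′(0) = 0, h′′(0) = -385.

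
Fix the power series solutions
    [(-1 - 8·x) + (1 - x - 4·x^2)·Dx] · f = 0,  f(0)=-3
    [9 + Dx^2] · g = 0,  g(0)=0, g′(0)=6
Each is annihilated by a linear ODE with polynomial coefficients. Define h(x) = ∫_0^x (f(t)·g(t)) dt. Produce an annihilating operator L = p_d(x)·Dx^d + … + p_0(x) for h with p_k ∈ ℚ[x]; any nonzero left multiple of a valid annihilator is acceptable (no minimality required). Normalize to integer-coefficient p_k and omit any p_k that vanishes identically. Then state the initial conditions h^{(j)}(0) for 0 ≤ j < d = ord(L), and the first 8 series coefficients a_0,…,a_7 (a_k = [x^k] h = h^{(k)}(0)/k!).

f: a_k = -3, -3, -15, -27, -87, -195, -543, -1323, …
g: a_k = 0, 6, 0, -9, 0, 81/20, 0, -243/280, …
Product ⇒ symmetric product L₀, ord ≤ 2.
∫: right-multiply L₀ by Dx.
L = (-1 + 9·x + 36·x^2)·Dx + (2 + 16·x)·Dx^2 + (-1 + x + 4·x^2)·Dx^3  (order 3).
h: a_k = 0, 0, -9, -6, -63/4, -27, -2661/40, -18783/140, …
ICs: h(0) = 0, h′(0) = 0, h′′(0) = -18.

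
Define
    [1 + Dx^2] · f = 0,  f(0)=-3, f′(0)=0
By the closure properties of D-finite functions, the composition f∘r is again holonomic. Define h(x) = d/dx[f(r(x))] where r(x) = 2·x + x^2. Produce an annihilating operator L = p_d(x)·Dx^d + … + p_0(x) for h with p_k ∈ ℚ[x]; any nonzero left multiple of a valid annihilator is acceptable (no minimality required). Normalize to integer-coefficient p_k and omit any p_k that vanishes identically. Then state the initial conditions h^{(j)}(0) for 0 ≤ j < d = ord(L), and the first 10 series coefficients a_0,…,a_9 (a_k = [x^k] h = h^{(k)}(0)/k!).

L = (7 + 16·x + 24·x^2 + 16·x^3 + 4·x^4) + (-3 - 3·x)·Dx + (1 + 2·x + x^2)·Dx^2  (order 2).
h: a_k = 0, 12, 18, -2, -20, -82/5, -7/5, 719/105, 186/35, 2221/1890, …
ICs: h(0) = 0, h′(0) = 12.

f: a_k = -3, 0, 3/2, 0, -1/8, 0, 1/240, 0, -1/13440, 0, …
Substitute x→r, Dx→(1/r')Dx; clear ⇒ L₀.
h=h₀': d/dx-closure on L₀ ⇒ L.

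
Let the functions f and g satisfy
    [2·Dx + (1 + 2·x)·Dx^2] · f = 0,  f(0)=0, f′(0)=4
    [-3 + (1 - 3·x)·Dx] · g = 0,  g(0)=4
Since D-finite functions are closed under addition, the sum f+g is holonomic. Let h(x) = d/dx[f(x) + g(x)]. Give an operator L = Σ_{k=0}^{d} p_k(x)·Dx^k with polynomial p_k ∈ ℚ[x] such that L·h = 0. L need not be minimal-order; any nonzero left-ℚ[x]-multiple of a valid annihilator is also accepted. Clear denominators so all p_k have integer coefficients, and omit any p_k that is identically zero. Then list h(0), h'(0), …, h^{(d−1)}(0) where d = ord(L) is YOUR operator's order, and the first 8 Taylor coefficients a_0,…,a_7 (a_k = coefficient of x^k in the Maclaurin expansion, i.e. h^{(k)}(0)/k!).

f: a_k = 0, 4, -4, 16/3, -8, 64/5, -64/3, 256/7, …
g: a_k = 4, 12, 36, 108, 324, 972, 2916, 8748, …
h₀=f+g: left-lcm gives L₀, ord ≤ 3.
Derive L from L₀ (diff closure).
L = (-78 - 36·x) + (-23 - 132·x - 72·x^2)·Dx + (4 - x - 27·x^2 - 18·x^3)·Dx^2  (order 2).
h: a_k = 16, 64, 340, 1264, 4924, 17368, 61492, 209440, …
ICs: h(0) = 16, h′(0) = 64.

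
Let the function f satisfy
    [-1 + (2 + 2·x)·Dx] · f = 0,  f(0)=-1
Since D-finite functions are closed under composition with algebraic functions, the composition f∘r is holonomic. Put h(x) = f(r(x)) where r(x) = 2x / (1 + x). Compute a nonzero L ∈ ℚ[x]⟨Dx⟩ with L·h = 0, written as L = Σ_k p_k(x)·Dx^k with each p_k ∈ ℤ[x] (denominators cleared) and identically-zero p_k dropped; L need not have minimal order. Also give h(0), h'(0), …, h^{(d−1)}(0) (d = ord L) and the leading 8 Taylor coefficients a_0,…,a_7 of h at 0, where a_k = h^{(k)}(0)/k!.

f: a_k = -1, -1/2, 1/8, -1/16, 5/128, -7/256, 21/1024, -33/2048, …
Substitute x→r, Dx→(1/r')Dx; clear ⇒ L₀.
L = -1 + (1 + 4·x + 3·x^2)·Dx  (order 1).
h: a_k = -1, -1, 3/2, -5/2, 37/8, -75/8, 327/16, -753/16, …
ICs: h(0) = -1.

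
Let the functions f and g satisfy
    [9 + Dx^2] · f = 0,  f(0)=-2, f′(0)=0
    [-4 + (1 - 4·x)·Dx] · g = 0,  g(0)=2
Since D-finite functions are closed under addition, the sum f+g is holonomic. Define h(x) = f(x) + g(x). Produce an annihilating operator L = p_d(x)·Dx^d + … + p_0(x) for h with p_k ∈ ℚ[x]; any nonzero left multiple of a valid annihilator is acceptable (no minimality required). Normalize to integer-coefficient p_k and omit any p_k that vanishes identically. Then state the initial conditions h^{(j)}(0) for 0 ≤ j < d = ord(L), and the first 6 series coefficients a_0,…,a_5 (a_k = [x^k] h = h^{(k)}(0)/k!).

f: a_k = -2, 0, 9, 0, -27/4, 0, …
g: a_k = 2, 8, 32, 128, 512, 2048, …
h₀=f+g: left-lcm gives L₀, ord ≤ 3.
L = (-3780 + 2592·x - 5184·x^2) + (369 - 2124·x + 3888·x^2 - 5184·x^3)·Dx + (-420 + 288·x - 576·x^2)·Dx^2 + (41 - 236·x + 432·x^2 - 576·x^3)·Dx^3  (order 3).
h: a_k = 0, 8, 41, 128, 2021/4, 2048, …
ICs: h(0) = 0, h′(0) = 8, h′′(0) = 82.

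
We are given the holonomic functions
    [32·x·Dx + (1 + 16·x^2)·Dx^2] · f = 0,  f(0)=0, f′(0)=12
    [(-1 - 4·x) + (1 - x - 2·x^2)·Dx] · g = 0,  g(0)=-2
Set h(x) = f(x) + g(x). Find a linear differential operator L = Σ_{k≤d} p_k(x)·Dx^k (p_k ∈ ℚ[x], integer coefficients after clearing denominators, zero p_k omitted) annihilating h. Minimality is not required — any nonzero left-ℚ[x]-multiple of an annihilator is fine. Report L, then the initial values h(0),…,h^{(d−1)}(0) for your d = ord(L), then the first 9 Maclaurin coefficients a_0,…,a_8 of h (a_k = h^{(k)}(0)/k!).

L = (96 - 384·x - 6912·x^2 - 15360·x^3 - 40704·x^4 - 12288·x^6)·Dx + (-31 - 104·x + 392·x^2 - 736·x^3 - 14912·x^4 - 27904·x^5 - 3072·x^6 - 12288·x^7)·Dx^2 + (3 + 19·x + 128·x^2 + 152·x^3 + 1128·x^4 - 2496·x^5 - 2560·x^6 - 1024·x^7 - 2048·x^8)·Dx^3  (order 3).
h: a_k = -2, 10, -6, -74, -22, 2862/5, -86, -50342/7, -342, …
ICs: h(0) = -2, h′(0) = 10, h′′(0) = -12.

f: a_k = 0, 12, 0, -64, 0, 3072/5, 0, -49152/7, 0, …
g: a_k = -2, -2, -6, -10, -22, -42, -86, -170, -342, …
L₀ := lclm(L_f,L_g); ord L₀ ≤ 2+1.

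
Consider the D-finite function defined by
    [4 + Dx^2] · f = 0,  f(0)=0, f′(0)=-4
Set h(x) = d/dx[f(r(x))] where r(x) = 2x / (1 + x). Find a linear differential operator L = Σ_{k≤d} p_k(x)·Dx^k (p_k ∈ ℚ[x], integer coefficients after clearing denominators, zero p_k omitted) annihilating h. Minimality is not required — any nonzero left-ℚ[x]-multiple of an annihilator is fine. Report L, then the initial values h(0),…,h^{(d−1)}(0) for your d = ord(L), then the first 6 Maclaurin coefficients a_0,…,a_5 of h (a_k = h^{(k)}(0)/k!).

L = (22 + 12·x + 6·x^2) + (6 + 18·x + 18·x^2 + 6·x^3)·Dx + (1 + 4·x + 6·x^2 + 4·x^3 + x^4)·Dx^2  (order 2).
h: a_k = -8, 16, 40, -224, 1544/3, -720, …
ICs: h(0) = -8, h′(0) = 16.

f: a_k = 0, -4, 0, 8/3, 0, -8/15, …
f∘r: x↦r, Dx↦Dx/r' in L_f ⇒ L₀.
h₀' ⇒ L via d/dx closure of L₀.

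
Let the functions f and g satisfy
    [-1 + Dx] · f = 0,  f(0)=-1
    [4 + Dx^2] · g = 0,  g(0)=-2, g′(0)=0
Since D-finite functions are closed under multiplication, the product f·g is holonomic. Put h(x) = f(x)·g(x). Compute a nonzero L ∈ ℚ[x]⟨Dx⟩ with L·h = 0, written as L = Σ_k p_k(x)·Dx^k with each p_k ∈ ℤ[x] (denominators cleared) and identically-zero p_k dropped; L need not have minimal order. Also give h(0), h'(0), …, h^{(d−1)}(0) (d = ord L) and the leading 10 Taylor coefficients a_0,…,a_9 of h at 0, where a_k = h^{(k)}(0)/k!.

f: a_k = -1, -1, -1/2, -1/6, -1/24, -1/120, -1/720, -1/5040, -1/40320, -1/362880, …
g: a_k = -2, 0, 4, 0, -4/3, 0, 8/45, 0, -4/315, 0, …
L₀ := L_f ⊗_s L_g (sym. prod.), ord ≤ 2.
L = 5 - 2·Dx + Dx^2  (order 2).
h: a_k = 2, 2, -3, -11/3, -7/12, 41/60, 13/40, 29/2520, -527/20160, -1199/181440, …
ICs: h(0) = 2, h′(0) = 2.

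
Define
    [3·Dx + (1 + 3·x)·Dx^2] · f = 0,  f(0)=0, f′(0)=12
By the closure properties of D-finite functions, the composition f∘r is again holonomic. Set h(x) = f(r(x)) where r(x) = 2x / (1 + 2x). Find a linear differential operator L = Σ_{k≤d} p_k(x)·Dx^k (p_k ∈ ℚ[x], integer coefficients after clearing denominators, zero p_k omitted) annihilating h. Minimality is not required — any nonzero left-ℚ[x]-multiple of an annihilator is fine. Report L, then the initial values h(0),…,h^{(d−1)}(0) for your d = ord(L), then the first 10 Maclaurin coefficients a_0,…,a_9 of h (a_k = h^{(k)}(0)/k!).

f: a_k = 0, 12, -18, 36, -81, 972/5, -486, 8748/7, -6561/2, 8748, …
f∘r: x↦r, Dx↦Dx/r' in L_f ⇒ L₀.
L = (10 + 32·x)·Dx + (1 + 10·x + 16·x^2)·Dx^2  (order 2).
h: a_k = 0, 24, -120, 672, -4080, 130944/5, -174720, 8388096/7, -8388480, 59652096, …
ICs: h(0) = 0, h′(0) = 24.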